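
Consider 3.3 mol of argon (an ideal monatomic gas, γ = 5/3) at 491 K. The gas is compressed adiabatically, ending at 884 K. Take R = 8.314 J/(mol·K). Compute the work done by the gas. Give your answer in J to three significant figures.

Adiabatic ⇒ Q = 0, so W_by = −ΔU = nCᵥ(T₁ − T₂).
Cᵥ = 3R/2 = 12.47 J/(mol·K).
W = (3.3)(12.47)(491 − 884) = -16174 J.

W ≈ -16200 J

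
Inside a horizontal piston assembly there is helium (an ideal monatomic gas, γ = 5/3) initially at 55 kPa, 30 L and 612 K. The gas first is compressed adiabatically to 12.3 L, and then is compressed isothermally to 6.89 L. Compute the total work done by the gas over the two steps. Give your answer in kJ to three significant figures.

W_total ≈ -3.74 kJ

Step 1 (adiabatic): W = (P₁V₁ − P₂V₂)/(γ−1) = (1650 − 2990)/0.667 = -2010 J.
After step 1: P = 243.1 kPa, V = 12.3 L, T = 1109 K.
Step 2 (isothermal): W = P₁V₁ ln(V₂/V₁) = (2990) ln(6.89/12.3) = -1733 J.
W_total = -2010 − 1733 = -3742 J.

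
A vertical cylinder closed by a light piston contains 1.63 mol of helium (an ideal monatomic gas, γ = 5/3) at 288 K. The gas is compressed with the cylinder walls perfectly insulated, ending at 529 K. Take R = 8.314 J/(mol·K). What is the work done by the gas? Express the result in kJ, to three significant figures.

Adiabatic ⇒ Q = 0, so W_by = −ΔU = nCᵥ(T₁ − T₂).
Cᵥ = 3R/2 = 12.47 J/(mol·K).
W = (1.63)(12.47)(288 − 529) = -4899 J.

W ≈ -4.90 kJ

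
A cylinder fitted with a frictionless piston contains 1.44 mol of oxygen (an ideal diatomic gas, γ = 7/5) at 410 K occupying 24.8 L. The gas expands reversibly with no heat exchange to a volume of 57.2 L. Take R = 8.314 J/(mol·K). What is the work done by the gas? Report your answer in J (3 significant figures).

W ≈ 3490 J

Adiabatic: TV^(γ−1) = const with γ = 7/5.
T₂ = T₁ (V₁/V₂)^(γ−1) = 410 × (24.8/57.2)^0.4 = 410 × 0.7159 = 293.5 K.
W_by = nCᵥ(T₁ − T₂) = (1.44)(20.79)(410 − 293.5) = 3487 J.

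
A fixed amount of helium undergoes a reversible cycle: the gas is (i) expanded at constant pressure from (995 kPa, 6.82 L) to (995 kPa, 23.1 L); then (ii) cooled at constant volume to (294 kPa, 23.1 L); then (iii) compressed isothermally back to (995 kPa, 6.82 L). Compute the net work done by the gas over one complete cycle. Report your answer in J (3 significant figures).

W_net ≈ 7910 J

Leg (i): W = PΔV = (995)(23.1 − 6.82) = 16199 J.
Leg (ii): W = 0.
Leg (iii): W = PᵢVᵢ ln(V_f/Vᵢ) = (6791) ln(6.82/23.1) = -8285 J.
W_net = 16199 − 8285 = 7913 J.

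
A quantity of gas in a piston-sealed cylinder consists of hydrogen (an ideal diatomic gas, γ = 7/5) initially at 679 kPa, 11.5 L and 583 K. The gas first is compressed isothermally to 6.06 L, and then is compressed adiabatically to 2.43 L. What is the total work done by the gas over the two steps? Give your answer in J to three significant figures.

Step 1 (isothermal): W = P₁V₁ ln(V₂/V₁) = (7808) ln(6.06/11.5) = -5002 J.
After step 1: P = 1289 kPa, V = 6.06 L, T = 583 K.
Step 2 (adiabatic): W = (P₁V₁ − P₂V₂)/(γ−1) = (7808 − 11254)/0.4 = -8614 J.
W_total = -5002 − 8614 = -13617 J.

W_total ≈ -13600 J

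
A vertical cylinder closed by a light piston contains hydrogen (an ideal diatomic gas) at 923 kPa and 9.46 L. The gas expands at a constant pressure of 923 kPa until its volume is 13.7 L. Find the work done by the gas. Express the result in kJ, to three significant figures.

Isobaric: W = P ΔV.
W = (923 kPa)(13.7 − 9.46 L) = (923)(4.24) = 3914 J.

W ≈ 3.91 kJ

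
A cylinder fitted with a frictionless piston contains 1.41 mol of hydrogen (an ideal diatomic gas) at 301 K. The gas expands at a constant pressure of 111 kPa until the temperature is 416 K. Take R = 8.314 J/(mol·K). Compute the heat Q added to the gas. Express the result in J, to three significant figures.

Q ≈ 4720 J

Isobaric: W = nRΔT = (1.41)(8.314)(115) = 1348 J.
ΔU = nCᵥΔT with Cᵥ = 5R/2: ΔU = (1.41)(20.79)(115) = 3370 J.
Q = ΔU + W = 3370 + 1348 = 4718 J.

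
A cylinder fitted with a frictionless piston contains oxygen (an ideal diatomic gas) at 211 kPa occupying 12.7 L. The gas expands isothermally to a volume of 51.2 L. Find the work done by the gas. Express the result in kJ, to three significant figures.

Isothermal: W = nRT ln(V₂/V₁) = P₁V₁ ln(V₂/V₁).
P₁V₁ = (211 kPa)(12.7 L) = 2680 J.
W = 2680 × ln(51.2/12.7) = 2680 × 1.394
W_by_gas = 3736 J.

W ≈ 3.74 kJ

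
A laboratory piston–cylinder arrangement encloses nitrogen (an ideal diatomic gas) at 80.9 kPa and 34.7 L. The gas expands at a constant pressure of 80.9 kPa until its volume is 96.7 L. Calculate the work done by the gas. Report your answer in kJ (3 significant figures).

W ≈ 5.02 kJ

Isobaric: W = P ΔV.
W = (80.9 kPa)(96.7 − 34.7 L) = (80.9)(62) = 5016 J.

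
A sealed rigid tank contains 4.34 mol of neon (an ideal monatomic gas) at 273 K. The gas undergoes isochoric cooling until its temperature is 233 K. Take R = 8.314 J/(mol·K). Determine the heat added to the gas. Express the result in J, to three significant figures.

Constant volume ⇒ W = 0, so Q = ΔU = nCᵥΔT with Cᵥ = 3R/2 = 12.47 J/(mol·K).
ΔU = (4.34)(12.47)(233 − 273) = -2165 J.

Q ≈ -2160 J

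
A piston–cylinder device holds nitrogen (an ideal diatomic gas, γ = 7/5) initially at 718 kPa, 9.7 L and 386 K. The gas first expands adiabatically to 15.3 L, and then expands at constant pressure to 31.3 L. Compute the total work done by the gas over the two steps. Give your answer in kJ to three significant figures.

Step 1 (adiabatic): W = (P₁V₁ − P₂V₂)/(γ−1) = (6965 − 5804)/0.4 = 2901 J.
After step 1: P = 379.3 kPa, V = 15.3 L, T = 321.7 K.
Step 2 (isobaric): W = PΔV = (379.3 kPa)(31.3 − 15.3 L) = 6070 J.
W_total = 2901 + 6070 = 8971 J.

W_total ≈ 8.97 kJ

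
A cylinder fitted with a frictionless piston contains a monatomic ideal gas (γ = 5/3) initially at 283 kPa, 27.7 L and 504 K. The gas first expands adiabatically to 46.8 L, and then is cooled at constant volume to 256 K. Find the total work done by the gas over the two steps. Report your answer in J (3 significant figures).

Step 1 (adiabatic): W = (P₁V₁ − P₂V₂)/(γ−1) = (7839 − 5526)/0.667 = 3469 J.
Step 2 (isochoric): W = 0 (constant volume).
W_total = 3469 + 0 = 3469 J.

W_total ≈ 3470 J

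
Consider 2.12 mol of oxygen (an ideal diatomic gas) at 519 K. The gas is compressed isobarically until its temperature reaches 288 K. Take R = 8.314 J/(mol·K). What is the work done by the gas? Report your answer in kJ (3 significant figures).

W ≈ -4.07 kJ

Isobaric: W = P ΔV = nR ΔT.
W = (2.12)(8.314)(288 − 519) = -4072 J.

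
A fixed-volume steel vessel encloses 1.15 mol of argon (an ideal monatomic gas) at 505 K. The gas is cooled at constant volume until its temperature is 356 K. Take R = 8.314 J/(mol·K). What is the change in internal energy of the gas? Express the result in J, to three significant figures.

ΔU ≈ -2140 J

Constant volume ⇒ W = 0, so Q = ΔU = nCᵥΔT with Cᵥ = 3R/2 = 12.47 J/(mol·K).
ΔU = (1.15)(12.47)(356 − 505) = -2137 J.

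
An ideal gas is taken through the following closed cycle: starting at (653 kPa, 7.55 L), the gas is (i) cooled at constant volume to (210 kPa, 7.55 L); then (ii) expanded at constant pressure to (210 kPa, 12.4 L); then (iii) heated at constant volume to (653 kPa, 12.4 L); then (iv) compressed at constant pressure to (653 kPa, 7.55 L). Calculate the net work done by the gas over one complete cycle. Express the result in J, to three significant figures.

Constant-volume legs do no work.
W(ii) = (210)(12.4 − 7.55) = 1019 J; W(iv) = (653)(7.55 − 12.4) = -3167 J.
W_net = 1019 − 3167 = -2149 J (the counter-clockwise enclosed area).

W_net ≈ -2150 J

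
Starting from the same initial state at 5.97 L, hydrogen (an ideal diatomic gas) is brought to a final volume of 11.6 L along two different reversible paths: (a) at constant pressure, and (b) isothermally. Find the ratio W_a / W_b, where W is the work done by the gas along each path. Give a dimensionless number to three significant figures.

Path (a) isobaric: W = P₁(V₂ − V₁) → W_a/(P₁V₁) = 0.943.
Path (b) isothermal: W = P₁V₁ ln(V₂/V₁) → W_b/(P₁V₁) = 0.6643.
W_a / W_b = 0.943 / 0.6643 = 1.42.

W_a / W_b ≈ 1.42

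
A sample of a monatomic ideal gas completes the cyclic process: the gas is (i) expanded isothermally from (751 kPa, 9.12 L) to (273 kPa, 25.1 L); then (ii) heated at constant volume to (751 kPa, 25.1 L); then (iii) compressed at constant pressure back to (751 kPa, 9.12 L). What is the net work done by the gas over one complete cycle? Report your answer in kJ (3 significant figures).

Leg (i): W = PᵢVᵢ ln(V_f/Vᵢ) = (6849) ln(25.1/9.12) = 6934 J.
Leg (ii): W = 0.
Leg (iii): W = PΔV = (751)(9.12 − 25.1) = -12001 J.
W_net = 6934 − 12001 = -5067 J.

W_net ≈ -5.07 kJ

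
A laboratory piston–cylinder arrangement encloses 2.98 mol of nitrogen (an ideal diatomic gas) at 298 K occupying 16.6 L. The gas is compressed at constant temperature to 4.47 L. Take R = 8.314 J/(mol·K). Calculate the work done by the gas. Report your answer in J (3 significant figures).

Isothermal: W = nRT ln(V₂/V₁).
W = (2.98)(8.314)(298) × ln(4.47/16.6)
  = 7383 × -1.312
W_by_gas = -9687 J.

W ≈ -9690 J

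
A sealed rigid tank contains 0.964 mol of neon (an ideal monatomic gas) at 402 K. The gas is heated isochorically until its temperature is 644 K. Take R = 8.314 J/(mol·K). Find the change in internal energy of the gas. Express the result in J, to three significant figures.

ΔU ≈ 2910 J

Constant volume ⇒ W = 0, so Q = ΔU = nCᵥΔT with Cᵥ = 3R/2 = 12.47 J/(mol·K).
ΔU = (0.964)(12.47)(644 − 402) = 2909 J.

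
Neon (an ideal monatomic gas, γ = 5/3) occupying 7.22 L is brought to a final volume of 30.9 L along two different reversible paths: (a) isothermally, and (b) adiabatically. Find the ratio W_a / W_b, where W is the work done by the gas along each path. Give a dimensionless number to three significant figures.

Path (a) isothermal: W = P₁V₁ ln(V₂/V₁) → W_a/(P₁V₁) = 1.454.
Path (b) adiabatic: W = P₁V₁(1 − (V₁/V₂)^(γ−1))/(γ−1) → W_b/(P₁V₁) = 0.931.
W_a / W_b = 1.454 / 0.931 = 1.562.

W_a / W_b ≈ 1.56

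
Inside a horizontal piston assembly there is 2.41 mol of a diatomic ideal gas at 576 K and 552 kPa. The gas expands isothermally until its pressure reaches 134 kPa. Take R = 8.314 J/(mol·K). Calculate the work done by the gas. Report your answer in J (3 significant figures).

W ≈ 16300 J

Isothermal process: W = nRT ln(V₂/V₁) = nRT ln(P₁/P₂).
W = (2.41)(8.314)(576) × ln(552/134)
  = 11541 × ln(4.119) = 11541 × 1.416
W_by_gas = 16339 J.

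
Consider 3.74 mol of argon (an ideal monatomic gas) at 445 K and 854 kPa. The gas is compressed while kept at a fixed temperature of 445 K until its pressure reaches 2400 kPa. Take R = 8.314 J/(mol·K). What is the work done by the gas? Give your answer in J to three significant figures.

W ≈ -14300 J

Isothermal process: W = nRT ln(V₂/V₁) = nRT ln(P₁/P₂).
W = (3.74)(8.314)(445) × ln(854/2400)
  = 13837 × ln(0.3558) = 13837 × -1.033
W_by_gas = -14298 J.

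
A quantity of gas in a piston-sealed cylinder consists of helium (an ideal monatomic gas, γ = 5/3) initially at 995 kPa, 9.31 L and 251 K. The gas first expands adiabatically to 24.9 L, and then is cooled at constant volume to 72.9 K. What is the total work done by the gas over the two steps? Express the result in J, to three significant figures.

W_total ≈ 6680 J

Step 1 (adiabatic): W = (P₁V₁ − P₂V₂)/(γ−1) = (9263 − 4808)/0.667 = 6684 J.
Step 2 (isochoric): W = 0 (constant volume).
W_total = 6684 + 0 = 6684 J.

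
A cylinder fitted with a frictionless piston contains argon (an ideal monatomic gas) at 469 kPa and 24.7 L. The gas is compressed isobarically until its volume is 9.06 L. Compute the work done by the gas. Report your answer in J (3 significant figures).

Isobaric: W = P ΔV.
W = (469 kPa)(9.06 − 24.7 L) = (469)(-15.64) = -7335 J.

W ≈ -7340 J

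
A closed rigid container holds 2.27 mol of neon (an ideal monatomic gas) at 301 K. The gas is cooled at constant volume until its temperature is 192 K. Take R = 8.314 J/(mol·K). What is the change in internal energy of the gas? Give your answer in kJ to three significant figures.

Constant volume ⇒ W = 0, so Q = ΔU = nCᵥΔT with Cᵥ = 3R/2 = 12.47 J/(mol·K).
ΔU = (2.27)(12.47)(192 − 301) = -3086 J.

ΔU ≈ -3.09 kJ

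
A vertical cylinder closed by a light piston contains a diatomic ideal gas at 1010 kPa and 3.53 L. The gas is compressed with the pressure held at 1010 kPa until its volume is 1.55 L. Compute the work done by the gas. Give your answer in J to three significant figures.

Isobaric: W = P ΔV.
W = (1010 kPa)(1.55 − 3.53 L) = (1010)(-1.98) = -2000 J.

W ≈ -2000 J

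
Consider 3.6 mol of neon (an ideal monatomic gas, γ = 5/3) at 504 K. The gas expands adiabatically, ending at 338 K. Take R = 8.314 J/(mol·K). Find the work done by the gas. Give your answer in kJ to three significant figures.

Adiabatic ⇒ Q = 0, so W_by = −ΔU = nCᵥ(T₁ − T₂).
Cᵥ = 3R/2 = 12.47 J/(mol·K).
W = (3.6)(12.47)(504 − 338) = 7453 J.

W ≈ 7.45 kJ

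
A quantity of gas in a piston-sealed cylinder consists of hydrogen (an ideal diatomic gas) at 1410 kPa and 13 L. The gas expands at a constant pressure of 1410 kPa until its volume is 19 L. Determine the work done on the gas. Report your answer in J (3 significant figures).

Isobaric: W = P ΔV.
W = (1410 kPa)(19 − 13 L) = (1410)(6) = 8460 J.
Work on gas = −W_by = -8460 J.

W ≈ -8460 J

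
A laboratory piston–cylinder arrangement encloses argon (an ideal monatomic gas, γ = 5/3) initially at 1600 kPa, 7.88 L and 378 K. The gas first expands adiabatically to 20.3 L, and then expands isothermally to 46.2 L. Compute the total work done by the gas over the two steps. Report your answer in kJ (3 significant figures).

Step 1 (adiabatic): W = (P₁V₁ − P₂V₂)/(γ−1) = (12608 − 6709)/0.667 = 8848 J.
After step 1: P = 330.5 kPa, V = 20.3 L, T = 201.1 K.
Step 2 (isothermal): W = P₁V₁ ln(V₂/V₁) = (6709) ln(46.2/20.3) = 5517 J.
W_total = 8848 + 5517 = 14366 J.

W_total ≈ 14.4 kJ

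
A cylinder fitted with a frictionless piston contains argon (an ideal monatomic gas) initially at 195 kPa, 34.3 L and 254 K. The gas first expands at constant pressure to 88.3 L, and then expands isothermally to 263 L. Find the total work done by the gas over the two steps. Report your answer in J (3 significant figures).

Step 1 (isobaric): W = PΔV = (195 kPa)(88.3 − 34.3 L) = 10530 J.
After step 1: P = 195 kPa, V = 88.3 L, T = 653.9 K.
Step 2 (isothermal): W = P₁V₁ ln(V₂/V₁) = (17218) ln(263/88.3) = 18793 J.
W_total = 10530 + 18793 = 29323 J.

W_total ≈ 29300 J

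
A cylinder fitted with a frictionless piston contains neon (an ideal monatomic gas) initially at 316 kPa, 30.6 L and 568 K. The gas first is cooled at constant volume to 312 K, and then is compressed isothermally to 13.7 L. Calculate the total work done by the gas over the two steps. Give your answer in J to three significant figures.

W_total ≈ -4270 J

Step 1 (isochoric): W = 0 (constant volume).
After step 1: P = 173.6 kPa (V unchanged).
Step 2 (isothermal): W = P₁V₁ ln(V₂/V₁) = (5311) ln(13.7/30.6) = -4268 J.
W_total = 0 − 4268 = -4268 J.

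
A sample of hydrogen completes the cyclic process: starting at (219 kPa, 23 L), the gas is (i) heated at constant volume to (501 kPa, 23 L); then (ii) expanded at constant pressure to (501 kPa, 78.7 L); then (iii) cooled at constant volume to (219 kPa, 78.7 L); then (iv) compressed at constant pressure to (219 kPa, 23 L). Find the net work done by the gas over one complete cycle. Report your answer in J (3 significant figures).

W_net ≈ 15700 J

Constant-volume legs do no work.
W(ii) = (501)(78.7 − 23) = 27906 J; W(iv) = (219)(23 − 78.7) = -12198 J.
W_net = 27906 − 12198 = 15707 J (the clockwise enclosed area).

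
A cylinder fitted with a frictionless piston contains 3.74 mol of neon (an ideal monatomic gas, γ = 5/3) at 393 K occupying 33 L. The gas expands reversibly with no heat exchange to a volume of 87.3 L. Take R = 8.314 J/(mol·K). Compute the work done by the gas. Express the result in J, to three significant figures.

W ≈ 8750 J

Adiabatic: TV^(γ−1) = const with γ = 5/3.
T₂ = T₁ (V₁/V₂)^(γ−1) = 393 × (33/87.3)^0.667 = 393 × 0.5228 = 205.5 K.
W_by = nCᵥ(T₁ − T₂) = (3.74)(12.47)(393 − 205.5) = 8747 J.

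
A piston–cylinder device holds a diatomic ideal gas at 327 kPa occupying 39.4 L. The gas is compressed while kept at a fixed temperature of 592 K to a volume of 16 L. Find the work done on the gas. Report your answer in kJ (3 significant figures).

Isothermal: W = nRT ln(V₂/V₁) = P₁V₁ ln(V₂/V₁).
P₁V₁ = (327 kPa)(39.4 L) = 12884 J.
W = 12884 × ln(16/39.4) = 12884 × -0.9012
W_by_gas = -11611 J; work on gas = −W_by = 11611 J.

W ≈ 11.6 kJ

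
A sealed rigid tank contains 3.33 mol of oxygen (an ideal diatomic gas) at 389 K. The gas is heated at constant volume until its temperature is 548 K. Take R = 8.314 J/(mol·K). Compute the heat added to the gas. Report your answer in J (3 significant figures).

Constant volume ⇒ W = 0, so Q = ΔU = nCᵥΔT with Cᵥ = 5R/2 = 20.79 J/(mol·K).
ΔU = (3.33)(20.79)(548 − 389) = 11005 J.

Q ≈ 11000 J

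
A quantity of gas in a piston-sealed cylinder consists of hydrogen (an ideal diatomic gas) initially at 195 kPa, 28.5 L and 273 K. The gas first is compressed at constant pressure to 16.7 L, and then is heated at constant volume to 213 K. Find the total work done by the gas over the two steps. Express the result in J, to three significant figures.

W_total ≈ -2300 J

Step 1 (isobaric): W = PΔV = (195 kPa)(16.7 − 28.5 L) = -2301 J.
Step 2 (isochoric): W = 0 (constant volume).
W_total = -2301 + 0 = -2301 J.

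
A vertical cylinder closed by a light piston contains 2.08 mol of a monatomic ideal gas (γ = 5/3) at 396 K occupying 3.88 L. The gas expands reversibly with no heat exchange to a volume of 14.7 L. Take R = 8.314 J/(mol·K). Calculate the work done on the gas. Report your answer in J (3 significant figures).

W ≈ -6050 J

Adiabatic: TV^(γ−1) = const with γ = 5/3.
T₂ = T₁ (V₁/V₂)^(γ−1) = 396 × (3.88/14.7)^0.667 = 396 × 0.4115 = 162.9 K.
W_by = nCᵥ(T₁ − T₂) = (2.08)(12.47)(396 − 162.9) = 6045 J.
Work on gas = −W_by = -6045 J.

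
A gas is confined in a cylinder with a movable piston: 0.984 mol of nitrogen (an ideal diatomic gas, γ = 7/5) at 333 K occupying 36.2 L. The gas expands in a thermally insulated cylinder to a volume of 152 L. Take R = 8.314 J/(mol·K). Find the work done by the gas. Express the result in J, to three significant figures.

Adiabatic: TV^(γ−1) = const with γ = 7/5.
T₂ = T₁ (V₁/V₂)^(γ−1) = 333 × (36.2/152)^0.4 = 333 × 0.5633 = 187.6 K.
W_by = nCᵥ(T₁ − T₂) = (0.984)(20.79)(333 − 187.6) = 2974 J.

W ≈ 2970 J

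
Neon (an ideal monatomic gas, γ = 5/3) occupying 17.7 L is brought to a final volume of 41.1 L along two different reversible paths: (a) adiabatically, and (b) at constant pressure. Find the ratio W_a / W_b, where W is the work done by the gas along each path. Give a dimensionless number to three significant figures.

Path (a) adiabatic: W = P₁V₁(1 − (V₁/V₂)^(γ−1))/(γ−1) → W_a/(P₁V₁) = 0.6446.
Path (b) isobaric: W = P₁(V₂ − V₁) → W_b/(P₁V₁) = 1.322.
W_a / W_b = 0.6446 / 1.322 = 0.4876.

W_a / W_b ≈ 0.488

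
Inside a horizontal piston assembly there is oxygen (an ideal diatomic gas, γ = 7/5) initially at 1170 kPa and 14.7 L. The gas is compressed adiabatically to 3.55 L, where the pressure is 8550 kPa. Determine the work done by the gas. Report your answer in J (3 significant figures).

Adiabatic: W = (P₁V₁ − P₂V₂)/(γ − 1) with γ = 7/5.
P₁V₁ = 17199 J, P₂V₂ = 30352 J.
W = (17199 − 30352) / 0.4 = -32884 J.

W ≈ -32900 J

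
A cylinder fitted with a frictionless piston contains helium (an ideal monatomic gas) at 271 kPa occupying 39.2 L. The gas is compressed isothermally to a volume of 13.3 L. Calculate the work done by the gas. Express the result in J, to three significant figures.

W ≈ -11500 J

Isothermal: W = nRT ln(V₂/V₁) = P₁V₁ ln(V₂/V₁).
P₁V₁ = (271 kPa)(39.2 L) = 10623 J.
W = 10623 × ln(13.3/39.2) = 10623 × -1.081
W_by_gas = -11483 J.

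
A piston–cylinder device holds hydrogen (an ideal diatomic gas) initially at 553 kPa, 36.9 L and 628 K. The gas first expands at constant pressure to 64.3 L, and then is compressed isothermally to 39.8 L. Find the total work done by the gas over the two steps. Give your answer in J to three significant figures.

Step 1 (isobaric): W = PΔV = (553 kPa)(64.3 − 36.9 L) = 15152 J.
After step 1: P = 553 kPa, V = 64.3 L, T = 1094 K.
Step 2 (isothermal): W = P₁V₁ ln(V₂/V₁) = (35558) ln(39.8/64.3) = -17057 J.
W_total = 15152 − 17057 = -1905 J.

W_total ≈ -1900 J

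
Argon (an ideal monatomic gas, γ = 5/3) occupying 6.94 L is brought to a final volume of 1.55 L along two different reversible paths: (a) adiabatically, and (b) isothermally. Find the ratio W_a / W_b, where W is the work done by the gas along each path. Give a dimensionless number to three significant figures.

Path (a) adiabatic: W = P₁V₁(1 − (V₁/V₂)^(γ−1))/(γ−1) → W_a/(P₁V₁) = -2.575.
Path (b) isothermal: W = P₁V₁ ln(V₂/V₁) → W_b/(P₁V₁) = -1.499.
W_a / W_b = -2.575 / -1.499 = 1.718.

W_a / W_b ≈ 1.72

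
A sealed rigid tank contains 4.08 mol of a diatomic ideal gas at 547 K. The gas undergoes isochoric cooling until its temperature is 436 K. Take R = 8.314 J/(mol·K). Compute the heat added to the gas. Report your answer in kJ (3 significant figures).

Constant volume ⇒ W = 0, so Q = ΔU = nCᵥΔT with Cᵥ = 5R/2 = 20.79 J/(mol·K).
ΔU = (4.08)(20.79)(436 − 547) = -9413 J.

Q ≈ -9.41 kJ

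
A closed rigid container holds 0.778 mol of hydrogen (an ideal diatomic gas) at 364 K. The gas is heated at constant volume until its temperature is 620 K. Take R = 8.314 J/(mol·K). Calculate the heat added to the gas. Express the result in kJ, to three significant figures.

Constant volume ⇒ W = 0, so Q = ΔU = nCᵥΔT with Cᵥ = 5R/2 = 20.79 J/(mol·K).
ΔU = (0.778)(20.79)(620 − 364) = 4140 J.

Q ≈ 4.14 kJ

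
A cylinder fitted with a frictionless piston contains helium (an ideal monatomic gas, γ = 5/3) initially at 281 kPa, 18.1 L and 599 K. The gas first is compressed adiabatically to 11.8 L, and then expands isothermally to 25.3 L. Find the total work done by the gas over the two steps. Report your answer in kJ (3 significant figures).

W_total ≈ 2.64 kJ

Step 1 (adiabatic): W = (P₁V₁ − P₂V₂)/(γ−1) = (5086 − 6765)/0.667 = -2518 J.
After step 1: P = 573.3 kPa, V = 11.8 L, T = 796.7 K.
Step 2 (isothermal): W = P₁V₁ ln(V₂/V₁) = (6765) ln(25.3/11.8) = 5159 J.
W_total = -2518 + 5159 = 2642 J.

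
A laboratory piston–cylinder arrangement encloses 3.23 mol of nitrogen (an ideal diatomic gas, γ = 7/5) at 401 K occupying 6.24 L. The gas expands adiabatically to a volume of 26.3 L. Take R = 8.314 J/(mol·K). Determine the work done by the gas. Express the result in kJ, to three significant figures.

W ≈ 11.8 kJ

Adiabatic: TV^(γ−1) = const with γ = 7/5.
T₂ = T₁ (V₁/V₂)^(γ−1) = 401 × (6.24/26.3)^0.4 = 401 × 0.5625 = 225.5 K.
W_by = nCᵥ(T₁ − T₂) = (3.23)(20.79)(401 − 225.5) = 11779 J.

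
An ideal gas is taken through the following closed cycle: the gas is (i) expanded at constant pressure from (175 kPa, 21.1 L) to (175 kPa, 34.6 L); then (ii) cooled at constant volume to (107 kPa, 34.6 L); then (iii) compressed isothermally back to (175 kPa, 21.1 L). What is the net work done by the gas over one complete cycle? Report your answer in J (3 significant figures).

Leg (i): W = PΔV = (175)(34.6 − 21.1) = 2362 J.
Leg (ii): W = 0.
Leg (iii): W = PᵢVᵢ ln(V_f/Vᵢ) = (3702) ln(21.1/34.6) = -1831 J.
W_net = 2362 − 1831 = 531.5 J.

W_net ≈ 531 J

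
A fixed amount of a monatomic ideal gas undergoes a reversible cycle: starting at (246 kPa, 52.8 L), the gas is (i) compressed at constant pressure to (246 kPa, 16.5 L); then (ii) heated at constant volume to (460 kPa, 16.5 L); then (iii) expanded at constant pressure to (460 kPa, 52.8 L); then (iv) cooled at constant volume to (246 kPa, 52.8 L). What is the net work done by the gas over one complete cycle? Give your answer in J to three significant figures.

Constant-volume legs do no work.
W(i) = (246)(16.5 − 52.8) = -8930 J; W(iii) = (460)(52.8 − 16.5) = 16698 J.
W_net = -8930 + 16698 = 7768 J (the clockwise enclosed area).

W_net ≈ 7770 J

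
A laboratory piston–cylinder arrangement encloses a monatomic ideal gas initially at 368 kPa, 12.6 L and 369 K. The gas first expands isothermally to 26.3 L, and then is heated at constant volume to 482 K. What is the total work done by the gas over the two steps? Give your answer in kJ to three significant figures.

W_total ≈ 3.41 kJ

Step 1 (isothermal): W = P₁V₁ ln(V₂/V₁) = (4637) ln(26.3/12.6) = 3412 J.
Step 2 (isochoric): W = 0 (constant volume).
W_total = 3412 + 0 = 3412 J.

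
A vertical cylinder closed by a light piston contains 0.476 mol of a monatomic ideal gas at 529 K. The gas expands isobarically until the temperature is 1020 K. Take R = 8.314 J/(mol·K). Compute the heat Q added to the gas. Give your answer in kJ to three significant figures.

Q ≈ 4.86 kJ

Isobaric: W = nRΔT = (0.476)(8.314)(491) = 1943 J.
ΔU = nCᵥΔT with Cᵥ = 3R/2: ΔU = (0.476)(12.47)(491) = 2915 J.
Q = ΔU + W = 2915 + 1943 = 4858 J.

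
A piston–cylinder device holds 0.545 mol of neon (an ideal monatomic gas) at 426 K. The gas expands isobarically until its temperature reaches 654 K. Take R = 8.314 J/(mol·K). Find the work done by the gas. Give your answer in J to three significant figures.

W ≈ 1030 J

Isobaric: W = P ΔV = nR ΔT.
W = (0.545)(8.314)(654 − 426) = 1033 J.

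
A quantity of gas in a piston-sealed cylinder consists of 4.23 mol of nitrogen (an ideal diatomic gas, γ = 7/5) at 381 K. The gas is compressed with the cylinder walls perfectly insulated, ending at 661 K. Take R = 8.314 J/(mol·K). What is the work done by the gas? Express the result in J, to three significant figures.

Adiabatic ⇒ Q = 0, so W_by = −ΔU = nCᵥ(T₁ − T₂).
Cᵥ = 5R/2 = 20.79 J/(mol·K).
W = (4.23)(20.79)(381 − 661) = -24618 J.

W ≈ -24600 J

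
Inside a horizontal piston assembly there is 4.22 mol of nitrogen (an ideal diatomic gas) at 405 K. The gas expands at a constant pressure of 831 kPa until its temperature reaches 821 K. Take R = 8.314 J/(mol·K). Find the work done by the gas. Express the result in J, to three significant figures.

W ≈ 14600 J

Isobaric: W = P ΔV = nR ΔT.
W = (4.22)(8.314)(821 − 405) = 14595 J.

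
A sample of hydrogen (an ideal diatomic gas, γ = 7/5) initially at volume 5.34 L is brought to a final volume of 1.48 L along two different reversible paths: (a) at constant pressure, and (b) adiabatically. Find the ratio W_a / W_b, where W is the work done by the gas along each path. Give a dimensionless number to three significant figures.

W_a / W_b ≈ 0.431

Path (a) isobaric: W = P₁(V₂ − V₁) → W_a/(P₁V₁) = -0.7228.
Path (b) adiabatic: W = P₁V₁(1 − (V₁/V₂)^(γ−1))/(γ−1) → W_b/(P₁V₁) = -1.677.
W_a / W_b = -0.7228 / -1.677 = 0.4311.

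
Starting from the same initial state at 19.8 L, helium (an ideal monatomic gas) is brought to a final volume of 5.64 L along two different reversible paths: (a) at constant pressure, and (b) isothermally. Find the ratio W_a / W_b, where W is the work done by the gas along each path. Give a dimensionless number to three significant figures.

Path (a) isobaric: W = P₁(V₂ − V₁) → W_a/(P₁V₁) = -0.7152.
Path (b) isothermal: W = P₁V₁ ln(V₂/V₁) → W_b/(P₁V₁) = -1.256.
W_a / W_b = -0.7152 / -1.256 = 0.5695.

W_a / W_b ≈ 0.569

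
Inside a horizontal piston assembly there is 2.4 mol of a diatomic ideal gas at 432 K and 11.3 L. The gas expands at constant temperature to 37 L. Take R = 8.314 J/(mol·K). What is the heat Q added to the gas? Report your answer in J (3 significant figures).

Isothermal ⇒ ΔU = 0, so Q = W = nRT ln(V₂/V₁).
Q = (2.4)(8.314)(432) ln(37/11.3) = 8620 × 1.186 = 10224 J.

Q ≈ 10200 J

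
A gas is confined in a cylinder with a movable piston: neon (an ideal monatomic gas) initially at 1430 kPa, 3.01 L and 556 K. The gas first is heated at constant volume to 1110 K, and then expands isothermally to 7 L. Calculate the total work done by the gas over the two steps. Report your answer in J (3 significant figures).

W_total ≈ 7250 J

Step 1 (isochoric): W = 0 (constant volume).
After step 1: P = 2855 kPa (V unchanged).
Step 2 (isothermal): W = P₁V₁ ln(V₂/V₁) = (8593) ln(7/3.01) = 7252 J.
W_total = 0 + 7252 = 7252 J.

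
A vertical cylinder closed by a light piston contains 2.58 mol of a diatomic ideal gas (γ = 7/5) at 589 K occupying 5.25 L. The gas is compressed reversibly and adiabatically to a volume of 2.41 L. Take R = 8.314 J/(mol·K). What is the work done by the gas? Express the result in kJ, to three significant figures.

W ≈ -11.5 kJ

Adiabatic: TV^(γ−1) = const with γ = 7/5.
T₂ = T₁ (V₁/V₂)^(γ−1) = 589 × (5.25/2.41)^0.4 = 589 × 1.365 = 804.2 K.
W_by = nCᵥ(T₁ − T₂) = (2.58)(20.79)(589 − 804.2) = -11541 J.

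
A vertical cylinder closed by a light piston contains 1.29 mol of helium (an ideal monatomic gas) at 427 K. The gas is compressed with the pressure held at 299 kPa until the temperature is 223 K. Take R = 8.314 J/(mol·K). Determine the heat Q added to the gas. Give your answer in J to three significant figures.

Isobaric: W = nRΔT = (1.29)(8.314)(-204) = -2188 J.
ΔU = nCᵥΔT with Cᵥ = 3R/2: ΔU = (1.29)(12.47)(-204) = -3282 J.
Q = ΔU + W = -3282 − 2188 = -5470 J.

Q ≈ -5470 J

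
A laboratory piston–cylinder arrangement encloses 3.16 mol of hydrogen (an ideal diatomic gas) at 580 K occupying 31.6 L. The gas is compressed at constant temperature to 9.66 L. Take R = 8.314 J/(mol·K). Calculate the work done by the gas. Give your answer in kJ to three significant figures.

Isothermal: W = nRT ln(V₂/V₁).
W = (3.16)(8.314)(580) × ln(9.66/31.6)
  = 15238 × -1.185
W_by_gas = -18059 J.

W ≈ -18.1 kJ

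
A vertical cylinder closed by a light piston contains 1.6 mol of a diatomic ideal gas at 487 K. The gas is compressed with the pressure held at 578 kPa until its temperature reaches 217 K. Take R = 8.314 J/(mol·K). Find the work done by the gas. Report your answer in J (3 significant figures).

Isobaric: W = P ΔV = nR ΔT.
W = (1.6)(8.314)(217 − 487) = -3592 J.

W ≈ -3590 J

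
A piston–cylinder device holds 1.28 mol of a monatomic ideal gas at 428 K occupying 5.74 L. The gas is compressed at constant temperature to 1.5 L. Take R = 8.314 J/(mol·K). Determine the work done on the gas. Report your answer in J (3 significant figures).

Isothermal: W = nRT ln(V₂/V₁).
W = (1.28)(8.314)(428) × ln(1.5/5.74)
  = 4555 × -1.342
W_by_gas = -6112 J; work on gas = −W_by = 6112 J.

W ≈ 6110 J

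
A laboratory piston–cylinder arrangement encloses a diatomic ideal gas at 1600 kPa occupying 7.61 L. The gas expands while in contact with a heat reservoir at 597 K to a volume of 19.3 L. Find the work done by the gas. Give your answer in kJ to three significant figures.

W ≈ 11.3 kJ

Isothermal: W = nRT ln(V₂/V₁) = P₁V₁ ln(V₂/V₁).
P₁V₁ = (1600 kPa)(7.61 L) = 12176 J.
W = 12176 × ln(19.3/7.61) = 12176 × 0.9306
W_by_gas = 11331 J.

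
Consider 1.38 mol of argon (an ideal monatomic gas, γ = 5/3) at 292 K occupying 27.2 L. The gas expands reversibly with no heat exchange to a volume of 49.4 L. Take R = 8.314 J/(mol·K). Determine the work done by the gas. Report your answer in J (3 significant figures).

W ≈ 1650 J

Adiabatic: TV^(γ−1) = const with γ = 5/3.
T₂ = T₁ (V₁/V₂)^(γ−1) = 292 × (27.2/49.4)^0.667 = 292 × 0.6718 = 196.2 K.
W_by = nCᵥ(T₁ − T₂) = (1.38)(12.47)(292 − 196.2) = 1649 J.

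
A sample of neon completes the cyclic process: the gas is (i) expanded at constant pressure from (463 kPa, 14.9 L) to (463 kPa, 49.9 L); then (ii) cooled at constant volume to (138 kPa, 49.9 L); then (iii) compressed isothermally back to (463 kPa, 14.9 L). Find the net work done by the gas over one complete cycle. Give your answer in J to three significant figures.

W_net ≈ 7880 J

Leg (i): W = PΔV = (463)(49.9 − 14.9) = 16205 J.
Leg (ii): W = 0.
Leg (iii): W = PᵢVᵢ ln(V_f/Vᵢ) = (6886) ln(14.9/49.9) = -8323 J.
W_net = 16205 − 8323 = 7882 J.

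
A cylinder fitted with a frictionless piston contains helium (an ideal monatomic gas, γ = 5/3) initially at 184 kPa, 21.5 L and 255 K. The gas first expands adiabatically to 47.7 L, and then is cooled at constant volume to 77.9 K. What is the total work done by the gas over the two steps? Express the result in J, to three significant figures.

W_total ≈ 2450 J

Step 1 (adiabatic): W = (P₁V₁ − P₂V₂)/(γ−1) = (3956 − 2326)/0.667 = 2446 J.
Step 2 (isochoric): W = 0 (constant volume).
W_total = 2446 + 0 = 2446 J.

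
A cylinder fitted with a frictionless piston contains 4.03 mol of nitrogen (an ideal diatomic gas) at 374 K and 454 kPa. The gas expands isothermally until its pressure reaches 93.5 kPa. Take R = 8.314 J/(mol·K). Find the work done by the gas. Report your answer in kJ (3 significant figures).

Isothermal process: W = nRT ln(V₂/V₁) = nRT ln(P₁/P₂).
W = (4.03)(8.314)(374) × ln(454/93.5)
  = 12531 × ln(4.856) = 12531 × 1.58
W_by_gas = 19801 J.

W ≈ 19.8 kJ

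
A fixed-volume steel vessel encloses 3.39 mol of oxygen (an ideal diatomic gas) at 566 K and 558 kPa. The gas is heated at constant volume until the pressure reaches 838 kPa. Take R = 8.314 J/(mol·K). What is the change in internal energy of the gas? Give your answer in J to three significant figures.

Constant volume ⇒ W = 0, so Q = ΔU = nCᵥΔT with Cᵥ = 5R/2 = 20.79 J/(mol·K).
At constant V, T₂/T₁ = P₂/P₁ ⇒ ΔT = T₁(P₂/P₁ − 1) = 566·(838/558 − 1) = 284 K.
ΔU = (3.39)(20.79)(284) = 20012 J.

ΔU ≈ 20000 J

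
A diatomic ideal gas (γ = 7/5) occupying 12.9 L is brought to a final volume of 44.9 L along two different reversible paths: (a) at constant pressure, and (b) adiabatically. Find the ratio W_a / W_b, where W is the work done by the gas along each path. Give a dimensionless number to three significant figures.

W_a / W_b ≈ 2.53

Path (a) isobaric: W = P₁(V₂ − V₁) → W_a/(P₁V₁) = 2.481.
Path (b) adiabatic: W = P₁V₁(1 − (V₁/V₂)^(γ−1))/(γ−1) → W_b/(P₁V₁) = 0.982.
W_a / W_b = 2.481 / 0.982 = 2.526.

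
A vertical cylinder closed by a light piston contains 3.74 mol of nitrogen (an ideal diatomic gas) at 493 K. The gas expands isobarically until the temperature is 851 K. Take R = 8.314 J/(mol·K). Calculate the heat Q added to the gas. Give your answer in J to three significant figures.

Isobaric: W = nRΔT = (3.74)(8.314)(358) = 11132 J.
ΔU = nCᵥΔT with Cᵥ = 5R/2: ΔU = (3.74)(20.79)(358) = 27829 J.
Q = ΔU + W = 27829 + 11132 = 38961 J.

Q ≈ 39000 J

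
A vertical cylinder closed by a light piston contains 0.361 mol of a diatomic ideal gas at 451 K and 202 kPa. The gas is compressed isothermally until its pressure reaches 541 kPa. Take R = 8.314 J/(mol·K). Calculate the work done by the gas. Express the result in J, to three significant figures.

Isothermal process: W = nRT ln(V₂/V₁) = nRT ln(P₁/P₂).
W = (0.361)(8.314)(451) × ln(202/541)
  = 1354 × ln(0.3734) = 1354 × -0.9852
W_by_gas = -1334 J.

W ≈ -1330 J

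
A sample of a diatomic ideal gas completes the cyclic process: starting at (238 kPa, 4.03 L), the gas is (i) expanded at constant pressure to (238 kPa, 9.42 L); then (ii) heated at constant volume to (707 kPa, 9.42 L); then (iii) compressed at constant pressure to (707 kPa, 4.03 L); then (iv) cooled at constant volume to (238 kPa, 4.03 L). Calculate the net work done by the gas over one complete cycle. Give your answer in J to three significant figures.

Constant-volume legs do no work.
W(i) = (238)(9.42 − 4.03) = 1283 J; W(iii) = (707)(4.03 − 9.42) = -3811 J.
W_net = 1283 − 3811 = -2528 J (the counter-clockwise enclosed area).

W_net ≈ -2530 J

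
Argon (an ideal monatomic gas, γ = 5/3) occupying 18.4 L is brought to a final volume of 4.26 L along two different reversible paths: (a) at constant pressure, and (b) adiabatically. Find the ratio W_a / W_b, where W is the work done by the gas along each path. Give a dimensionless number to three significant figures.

W_a / W_b ≈ 0.310

Path (a) isobaric: W = P₁(V₂ − V₁) → W_a/(P₁V₁) = -0.7685.
Path (b) adiabatic: W = P₁V₁(1 − (V₁/V₂)^(γ−1))/(γ−1) → W_b/(P₁V₁) = -2.478.
W_a / W_b = -0.7685 / -2.478 = 0.3101.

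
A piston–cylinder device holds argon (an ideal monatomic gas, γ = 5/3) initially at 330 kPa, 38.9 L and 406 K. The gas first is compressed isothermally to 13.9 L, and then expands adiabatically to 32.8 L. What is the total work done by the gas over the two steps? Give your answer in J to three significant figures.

Step 1 (isothermal): W = P₁V₁ ln(V₂/V₁) = (12837) ln(13.9/38.9) = -13211 J.
After step 1: P = 923.5 kPa, V = 13.9 L, T = 406 K.
Step 2 (adiabatic): W = (P₁V₁ − P₂V₂)/(γ−1) = (12837 − 7243)/0.667 = 8392 J.
W_total = -13211 + 8392 = -4819 J.

W_total ≈ -4820 J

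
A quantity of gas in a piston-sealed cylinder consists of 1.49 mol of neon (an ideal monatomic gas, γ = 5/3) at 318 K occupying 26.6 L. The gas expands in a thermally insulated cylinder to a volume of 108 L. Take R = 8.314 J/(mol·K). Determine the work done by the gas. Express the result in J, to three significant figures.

W ≈ 3590 J

Adiabatic: TV^(γ−1) = const with γ = 5/3.
T₂ = T₁ (V₁/V₂)^(γ−1) = 318 × (26.6/108)^0.667 = 318 × 0.3929 = 124.9 K.
W_by = nCᵥ(T₁ − T₂) = (1.49)(12.47)(318 − 124.9) = 3587 J.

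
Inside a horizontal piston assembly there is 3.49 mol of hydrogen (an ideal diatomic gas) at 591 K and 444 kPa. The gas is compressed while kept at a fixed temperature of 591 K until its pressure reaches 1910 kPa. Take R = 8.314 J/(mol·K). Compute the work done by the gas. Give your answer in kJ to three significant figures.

Isothermal process: W = nRT ln(V₂/V₁) = nRT ln(P₁/P₂).
W = (3.49)(8.314)(591) × ln(444/1910)
  = 17148 × ln(0.2325) = 17148 × -1.459
W_by_gas = -25020 J.

W ≈ -25.0 kJ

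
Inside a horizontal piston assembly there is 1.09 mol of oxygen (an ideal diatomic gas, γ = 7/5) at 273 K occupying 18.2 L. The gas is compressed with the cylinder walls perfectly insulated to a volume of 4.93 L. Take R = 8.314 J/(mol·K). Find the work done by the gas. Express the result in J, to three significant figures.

Adiabatic: TV^(γ−1) = const with γ = 7/5.
T₂ = T₁ (V₁/V₂)^(γ−1) = 273 × (18.2/4.93)^0.4 = 273 × 1.686 = 460.3 K.
W_by = nCᵥ(T₁ − T₂) = (1.09)(20.79)(273 − 460.3) = -4244 J.

W ≈ -4240 J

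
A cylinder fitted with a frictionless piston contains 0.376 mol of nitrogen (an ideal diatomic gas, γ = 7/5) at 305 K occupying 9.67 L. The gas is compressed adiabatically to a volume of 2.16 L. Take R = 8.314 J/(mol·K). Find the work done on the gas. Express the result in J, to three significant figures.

Adiabatic: TV^(γ−1) = const with γ = 7/5.
T₂ = T₁ (V₁/V₂)^(γ−1) = 305 × (9.67/2.16)^0.4 = 305 × 1.821 = 555.5 K.
W_by = nCᵥ(T₁ − T₂) = (0.376)(20.79)(305 − 555.5) = -1958 J.
Work on gas = −W_by = 1958 J.

W ≈ 1960 J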